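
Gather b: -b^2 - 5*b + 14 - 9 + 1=-b^2 - 5*b + 6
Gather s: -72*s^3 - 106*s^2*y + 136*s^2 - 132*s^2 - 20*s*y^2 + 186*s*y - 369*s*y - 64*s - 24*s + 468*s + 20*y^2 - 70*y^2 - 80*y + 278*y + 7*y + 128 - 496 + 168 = -72*s^3 + s^2*(4 - 106*y) + s*(-20*y^2 - 183*y + 380) - 50*y^2 + 205*y - 200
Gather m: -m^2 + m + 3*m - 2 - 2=-m^2 + 4*m - 4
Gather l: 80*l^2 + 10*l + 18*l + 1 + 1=80*l^2 + 28*l + 2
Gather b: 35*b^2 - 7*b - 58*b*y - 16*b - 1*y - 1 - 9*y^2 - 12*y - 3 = 35*b^2 + b*(-58*y - 23) - 9*y^2 - 13*y - 4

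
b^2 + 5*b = b*(b + 5)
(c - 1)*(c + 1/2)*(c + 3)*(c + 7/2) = c^4 + 6*c^3 + 27*c^2/4 - 17*c/2 - 21/4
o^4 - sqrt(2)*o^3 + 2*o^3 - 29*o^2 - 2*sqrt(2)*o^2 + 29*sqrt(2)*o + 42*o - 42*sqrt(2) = (o - 3)*(o - 2)*(o + 7)*(o - sqrt(2))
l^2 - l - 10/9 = (l - 5/3)*(l + 2/3)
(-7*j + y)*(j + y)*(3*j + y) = -21*j^3 - 25*j^2*y - 3*j*y^2 + y^3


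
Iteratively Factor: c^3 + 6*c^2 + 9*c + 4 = (c + 1)*(c^2 + 5*c + 4) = (c + 1)*(c + 4)*(c + 1)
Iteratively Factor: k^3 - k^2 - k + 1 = (k - 1)*(k^2 - 1) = (k - 1)*(k + 1)*(k - 1)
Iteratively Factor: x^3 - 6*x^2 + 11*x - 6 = (x - 3)*(x^2 - 3*x + 2) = (x - 3)*(x - 2)*(x - 1)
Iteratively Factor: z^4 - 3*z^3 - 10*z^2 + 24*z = (z - 2)*(z^3 - z^2 - 12*z) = (z - 2)*(z + 3)*(z^2 - 4*z) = (z - 4)*(z - 2)*(z + 3)*(z)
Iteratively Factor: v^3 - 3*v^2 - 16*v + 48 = (v + 4)*(v^2 - 7*v + 12) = (v - 4)*(v + 4)*(v - 3)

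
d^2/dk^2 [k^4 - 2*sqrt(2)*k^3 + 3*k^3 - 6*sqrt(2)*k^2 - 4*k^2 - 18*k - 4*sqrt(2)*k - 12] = 12*k^2 - 12*sqrt(2)*k + 18*k - 12*sqrt(2) - 8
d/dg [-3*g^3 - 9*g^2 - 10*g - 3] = -9*g^2 - 18*g - 10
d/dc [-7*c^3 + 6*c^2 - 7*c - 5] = -21*c^2 + 12*c - 7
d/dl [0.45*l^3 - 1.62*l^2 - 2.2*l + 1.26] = 1.35*l^2 - 3.24*l - 2.2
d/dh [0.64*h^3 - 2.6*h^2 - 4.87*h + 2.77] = 1.92*h^2 - 5.2*h - 4.87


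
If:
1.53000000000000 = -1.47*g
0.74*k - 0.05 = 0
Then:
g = -1.04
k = 0.07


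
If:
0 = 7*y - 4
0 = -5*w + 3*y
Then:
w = 12/35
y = 4/7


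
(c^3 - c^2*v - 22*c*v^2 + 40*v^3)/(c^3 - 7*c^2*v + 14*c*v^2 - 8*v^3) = (-c - 5*v)/(-c + v)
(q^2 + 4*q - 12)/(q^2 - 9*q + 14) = (q + 6)/(q - 7)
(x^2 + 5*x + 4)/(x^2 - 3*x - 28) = (x + 1)/(x - 7)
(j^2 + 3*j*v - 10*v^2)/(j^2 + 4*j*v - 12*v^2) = (j + 5*v)/(j + 6*v)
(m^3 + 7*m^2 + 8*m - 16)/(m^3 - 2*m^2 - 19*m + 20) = (m + 4)/(m - 5)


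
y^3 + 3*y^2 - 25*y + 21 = (y - 3)*(y - 1)*(y + 7)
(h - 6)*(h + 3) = h^2 - 3*h - 18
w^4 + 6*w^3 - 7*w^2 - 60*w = w*(w - 3)*(w + 4)*(w + 5)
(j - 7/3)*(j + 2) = j^2 - j/3 - 14/3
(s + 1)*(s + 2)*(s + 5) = s^3 + 8*s^2 + 17*s + 10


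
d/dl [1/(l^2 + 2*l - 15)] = 2*(-l - 1)/(l^2 + 2*l - 15)^2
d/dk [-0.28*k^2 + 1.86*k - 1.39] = 1.86 - 0.56*k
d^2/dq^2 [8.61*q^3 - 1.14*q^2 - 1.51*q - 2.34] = 51.66*q - 2.28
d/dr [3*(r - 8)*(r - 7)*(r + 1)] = 9*r^2 - 84*r + 123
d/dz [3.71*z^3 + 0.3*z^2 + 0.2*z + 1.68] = 11.13*z^2 + 0.6*z + 0.2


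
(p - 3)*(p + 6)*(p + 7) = p^3 + 10*p^2 + 3*p - 126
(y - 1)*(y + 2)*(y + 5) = y^3 + 6*y^2 + 3*y - 10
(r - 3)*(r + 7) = r^2 + 4*r - 21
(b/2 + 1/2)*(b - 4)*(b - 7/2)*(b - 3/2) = b^4/2 - 4*b^3 + 65*b^2/8 + 17*b/8 - 21/2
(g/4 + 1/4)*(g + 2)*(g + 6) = g^3/4 + 9*g^2/4 + 5*g + 3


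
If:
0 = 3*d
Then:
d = 0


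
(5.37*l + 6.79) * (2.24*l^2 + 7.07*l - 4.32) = 12.0288*l^3 + 53.1755*l^2 + 24.8069*l - 29.3328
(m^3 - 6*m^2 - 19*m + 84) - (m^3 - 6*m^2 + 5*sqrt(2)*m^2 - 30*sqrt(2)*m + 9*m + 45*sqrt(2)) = -5*sqrt(2)*m^2 - 28*m + 30*sqrt(2)*m - 45*sqrt(2) + 84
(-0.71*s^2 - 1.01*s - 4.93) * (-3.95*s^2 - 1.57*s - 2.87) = 2.8045*s^4 + 5.1042*s^3 + 23.0969*s^2 + 10.6388*s + 14.1491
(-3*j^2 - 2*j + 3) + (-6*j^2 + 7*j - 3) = -9*j^2 + 5*j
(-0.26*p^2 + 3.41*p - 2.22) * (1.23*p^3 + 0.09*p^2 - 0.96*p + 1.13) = -0.3198*p^5 + 4.1709*p^4 - 2.1741*p^3 - 3.7672*p^2 + 5.9845*p - 2.5086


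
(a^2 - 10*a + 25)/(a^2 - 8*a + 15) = (a - 5)/(a - 3)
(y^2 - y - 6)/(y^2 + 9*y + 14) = (y - 3)/(y + 7)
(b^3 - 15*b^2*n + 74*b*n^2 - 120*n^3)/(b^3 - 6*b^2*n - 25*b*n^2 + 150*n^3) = (b - 4*n)/(b + 5*n)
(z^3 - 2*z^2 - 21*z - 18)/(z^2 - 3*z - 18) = z + 1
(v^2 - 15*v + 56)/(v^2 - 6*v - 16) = (v - 7)/(v + 2)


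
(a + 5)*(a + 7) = a^2 + 12*a + 35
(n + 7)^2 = n^2 + 14*n + 49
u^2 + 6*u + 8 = (u + 2)*(u + 4)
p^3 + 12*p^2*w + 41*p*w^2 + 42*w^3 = (p + 2*w)*(p + 3*w)*(p + 7*w)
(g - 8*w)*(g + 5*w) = g^2 - 3*g*w - 40*w^2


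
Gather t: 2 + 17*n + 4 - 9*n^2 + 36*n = -9*n^2 + 53*n + 6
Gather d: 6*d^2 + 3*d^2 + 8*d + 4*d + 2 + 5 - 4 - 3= 9*d^2 + 12*d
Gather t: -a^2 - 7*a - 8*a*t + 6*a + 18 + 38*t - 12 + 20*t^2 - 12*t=-a^2 - a + 20*t^2 + t*(26 - 8*a) + 6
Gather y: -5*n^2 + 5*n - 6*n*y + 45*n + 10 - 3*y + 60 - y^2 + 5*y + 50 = -5*n^2 + 50*n - y^2 + y*(2 - 6*n) + 120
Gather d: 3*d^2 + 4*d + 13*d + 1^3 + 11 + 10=3*d^2 + 17*d + 22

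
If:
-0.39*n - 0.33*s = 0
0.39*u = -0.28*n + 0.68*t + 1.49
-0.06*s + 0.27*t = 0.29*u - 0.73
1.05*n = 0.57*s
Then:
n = 0.00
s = 0.00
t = -1.60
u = 1.02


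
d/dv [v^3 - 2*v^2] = v*(3*v - 4)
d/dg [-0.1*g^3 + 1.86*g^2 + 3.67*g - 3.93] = -0.3*g^2 + 3.72*g + 3.67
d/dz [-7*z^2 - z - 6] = -14*z - 1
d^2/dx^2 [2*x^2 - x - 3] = 4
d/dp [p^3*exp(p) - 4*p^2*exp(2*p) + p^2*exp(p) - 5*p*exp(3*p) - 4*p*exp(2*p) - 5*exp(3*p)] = (p^3 - 8*p^2*exp(p) + 4*p^2 - 15*p*exp(2*p) - 16*p*exp(p) + 2*p - 20*exp(2*p) - 4*exp(p))*exp(p)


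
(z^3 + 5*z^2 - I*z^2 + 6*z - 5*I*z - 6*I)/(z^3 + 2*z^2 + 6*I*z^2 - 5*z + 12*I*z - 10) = (z^2 + z*(3 - I) - 3*I)/(z^2 + 6*I*z - 5)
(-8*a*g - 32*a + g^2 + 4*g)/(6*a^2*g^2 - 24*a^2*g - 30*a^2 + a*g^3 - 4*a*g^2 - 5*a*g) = (8*a*g + 32*a - g^2 - 4*g)/(a*(-6*a*g^2 + 24*a*g + 30*a - g^3 + 4*g^2 + 5*g))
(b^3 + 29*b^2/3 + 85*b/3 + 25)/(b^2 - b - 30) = (b^2 + 14*b/3 + 5)/(b - 6)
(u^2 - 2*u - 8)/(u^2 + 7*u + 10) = (u - 4)/(u + 5)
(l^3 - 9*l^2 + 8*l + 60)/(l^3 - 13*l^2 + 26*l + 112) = (l^2 - 11*l + 30)/(l^2 - 15*l + 56)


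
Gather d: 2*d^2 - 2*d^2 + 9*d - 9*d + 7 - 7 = 0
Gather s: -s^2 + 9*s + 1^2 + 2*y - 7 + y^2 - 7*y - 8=-s^2 + 9*s + y^2 - 5*y - 14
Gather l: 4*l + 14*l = 18*l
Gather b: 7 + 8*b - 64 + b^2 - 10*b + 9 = b^2 - 2*b - 48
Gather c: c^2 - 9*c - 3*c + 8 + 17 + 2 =c^2 - 12*c + 27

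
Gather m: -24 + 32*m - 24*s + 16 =32*m - 24*s - 8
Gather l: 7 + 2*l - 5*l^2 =-5*l^2 + 2*l + 7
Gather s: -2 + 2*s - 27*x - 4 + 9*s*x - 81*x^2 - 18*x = s*(9*x + 2) - 81*x^2 - 45*x - 6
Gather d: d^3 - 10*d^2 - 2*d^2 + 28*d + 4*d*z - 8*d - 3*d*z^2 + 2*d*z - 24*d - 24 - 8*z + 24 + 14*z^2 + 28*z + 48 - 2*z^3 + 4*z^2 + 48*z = d^3 - 12*d^2 + d*(-3*z^2 + 6*z - 4) - 2*z^3 + 18*z^2 + 68*z + 48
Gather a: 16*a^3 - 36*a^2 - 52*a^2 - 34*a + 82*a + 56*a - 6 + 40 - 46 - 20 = 16*a^3 - 88*a^2 + 104*a - 32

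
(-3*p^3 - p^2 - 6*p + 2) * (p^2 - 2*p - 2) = -3*p^5 + 5*p^4 + 2*p^3 + 16*p^2 + 8*p - 4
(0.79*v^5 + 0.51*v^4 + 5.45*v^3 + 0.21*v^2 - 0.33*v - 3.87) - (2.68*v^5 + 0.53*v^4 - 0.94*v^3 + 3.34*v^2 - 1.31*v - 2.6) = -1.89*v^5 - 0.02*v^4 + 6.39*v^3 - 3.13*v^2 + 0.98*v - 1.27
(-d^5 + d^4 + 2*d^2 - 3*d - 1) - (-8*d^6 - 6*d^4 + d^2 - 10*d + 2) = 8*d^6 - d^5 + 7*d^4 + d^2 + 7*d - 3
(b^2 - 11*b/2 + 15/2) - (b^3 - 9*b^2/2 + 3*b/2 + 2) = -b^3 + 11*b^2/2 - 7*b + 11/2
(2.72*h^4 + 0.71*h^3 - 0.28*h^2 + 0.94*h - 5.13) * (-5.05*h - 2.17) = -13.736*h^5 - 9.4879*h^4 - 0.1267*h^3 - 4.1394*h^2 + 23.8667*h + 11.1321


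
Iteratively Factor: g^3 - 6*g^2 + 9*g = (g - 3)*(g^2 - 3*g) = g*(g - 3)*(g - 3)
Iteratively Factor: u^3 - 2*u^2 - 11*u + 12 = (u - 4)*(u^2 + 2*u - 3) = (u - 4)*(u - 1)*(u + 3)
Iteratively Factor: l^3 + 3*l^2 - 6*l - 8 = (l + 1)*(l^2 + 2*l - 8) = (l + 1)*(l + 4)*(l - 2)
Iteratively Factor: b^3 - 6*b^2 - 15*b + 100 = (b + 4)*(b^2 - 10*b + 25) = (b - 5)*(b + 4)*(b - 5)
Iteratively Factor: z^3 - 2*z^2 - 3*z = (z + 1)*(z^2 - 3*z) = (z - 3)*(z + 1)*(z)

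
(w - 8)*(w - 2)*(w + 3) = w^3 - 7*w^2 - 14*w + 48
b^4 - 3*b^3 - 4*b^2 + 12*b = b*(b - 3)*(b - 2)*(b + 2)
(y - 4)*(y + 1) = y^2 - 3*y - 4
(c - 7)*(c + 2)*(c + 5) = c^3 - 39*c - 70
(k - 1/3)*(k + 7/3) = k^2 + 2*k - 7/9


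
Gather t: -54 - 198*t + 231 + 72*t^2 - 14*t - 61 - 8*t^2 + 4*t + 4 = 64*t^2 - 208*t + 120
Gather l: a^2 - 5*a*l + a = a^2 - 5*a*l + a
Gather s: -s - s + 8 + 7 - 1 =14 - 2*s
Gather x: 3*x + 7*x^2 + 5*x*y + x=7*x^2 + x*(5*y + 4)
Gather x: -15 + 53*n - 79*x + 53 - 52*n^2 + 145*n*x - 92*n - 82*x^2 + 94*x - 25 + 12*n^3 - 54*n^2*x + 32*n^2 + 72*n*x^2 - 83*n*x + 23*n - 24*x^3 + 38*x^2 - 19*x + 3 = 12*n^3 - 20*n^2 - 16*n - 24*x^3 + x^2*(72*n - 44) + x*(-54*n^2 + 62*n - 4) + 16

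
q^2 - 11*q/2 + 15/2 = (q - 3)*(q - 5/2)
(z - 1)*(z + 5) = z^2 + 4*z - 5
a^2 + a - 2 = (a - 1)*(a + 2)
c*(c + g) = c^2 + c*g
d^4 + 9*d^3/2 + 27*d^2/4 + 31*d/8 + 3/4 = (d + 1/2)^2*(d + 3/2)*(d + 2)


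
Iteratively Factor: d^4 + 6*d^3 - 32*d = (d + 4)*(d^3 + 2*d^2 - 8*d) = (d - 2)*(d + 4)*(d^2 + 4*d) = (d - 2)*(d + 4)^2*(d)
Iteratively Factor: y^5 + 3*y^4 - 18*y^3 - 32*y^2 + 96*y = (y)*(y^4 + 3*y^3 - 18*y^2 - 32*y + 96) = y*(y - 2)*(y^3 + 5*y^2 - 8*y - 48) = y*(y - 3)*(y - 2)*(y^2 + 8*y + 16) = y*(y - 3)*(y - 2)*(y + 4)*(y + 4)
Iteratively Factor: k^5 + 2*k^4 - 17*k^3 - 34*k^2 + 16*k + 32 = (k + 2)*(k^4 - 17*k^2 + 16) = (k - 4)*(k + 2)*(k^3 + 4*k^2 - k - 4) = (k - 4)*(k - 1)*(k + 2)*(k^2 + 5*k + 4) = (k - 4)*(k - 1)*(k + 2)*(k + 4)*(k + 1)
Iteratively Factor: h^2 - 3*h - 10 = (h - 5)*(h + 2)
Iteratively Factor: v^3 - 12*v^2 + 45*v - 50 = (v - 5)*(v^2 - 7*v + 10) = (v - 5)^2*(v - 2)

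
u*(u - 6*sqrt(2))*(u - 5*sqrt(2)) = u^3 - 11*sqrt(2)*u^2 + 60*u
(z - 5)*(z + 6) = z^2 + z - 30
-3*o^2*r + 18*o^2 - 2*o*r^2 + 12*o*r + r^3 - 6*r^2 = (-3*o + r)*(o + r)*(r - 6)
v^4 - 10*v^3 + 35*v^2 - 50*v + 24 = (v - 4)*(v - 3)*(v - 2)*(v - 1)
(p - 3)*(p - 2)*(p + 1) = p^3 - 4*p^2 + p + 6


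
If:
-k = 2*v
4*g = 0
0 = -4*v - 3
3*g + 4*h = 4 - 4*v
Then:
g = 0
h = 7/4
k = 3/2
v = -3/4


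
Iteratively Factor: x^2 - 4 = (x - 2)*(x + 2)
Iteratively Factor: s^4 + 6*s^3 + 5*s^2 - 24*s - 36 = (s + 3)*(s^3 + 3*s^2 - 4*s - 12) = (s + 2)*(s + 3)*(s^2 + s - 6) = (s - 2)*(s + 2)*(s + 3)*(s + 3)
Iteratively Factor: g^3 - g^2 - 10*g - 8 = (g + 2)*(g^2 - 3*g - 4) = (g + 1)*(g + 2)*(g - 4)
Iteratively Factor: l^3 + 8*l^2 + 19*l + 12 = (l + 1)*(l^2 + 7*l + 12) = (l + 1)*(l + 4)*(l + 3)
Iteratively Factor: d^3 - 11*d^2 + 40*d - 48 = (d - 4)*(d^2 - 7*d + 12) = (d - 4)^2*(d - 3)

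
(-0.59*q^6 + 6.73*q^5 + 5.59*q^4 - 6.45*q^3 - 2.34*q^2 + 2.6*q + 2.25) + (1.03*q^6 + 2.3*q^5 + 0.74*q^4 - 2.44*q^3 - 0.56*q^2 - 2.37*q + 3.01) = 0.44*q^6 + 9.03*q^5 + 6.33*q^4 - 8.89*q^3 - 2.9*q^2 + 0.23*q + 5.26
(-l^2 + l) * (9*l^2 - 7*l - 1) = -9*l^4 + 16*l^3 - 6*l^2 - l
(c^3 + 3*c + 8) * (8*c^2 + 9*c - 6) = 8*c^5 + 9*c^4 + 18*c^3 + 91*c^2 + 54*c - 48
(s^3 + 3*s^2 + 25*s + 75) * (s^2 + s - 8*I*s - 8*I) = s^5 + 4*s^4 - 8*I*s^4 + 28*s^3 - 32*I*s^3 + 100*s^2 - 224*I*s^2 + 75*s - 800*I*s - 600*I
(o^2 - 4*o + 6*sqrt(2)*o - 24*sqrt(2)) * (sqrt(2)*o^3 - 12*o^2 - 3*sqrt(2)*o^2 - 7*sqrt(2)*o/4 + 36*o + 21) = sqrt(2)*o^5 - 7*sqrt(2)*o^4 - 247*sqrt(2)*o^3/4 + 511*sqrt(2)*o^2 - 738*sqrt(2)*o - 504*sqrt(2)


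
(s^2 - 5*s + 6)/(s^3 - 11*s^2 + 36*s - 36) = 1/(s - 6)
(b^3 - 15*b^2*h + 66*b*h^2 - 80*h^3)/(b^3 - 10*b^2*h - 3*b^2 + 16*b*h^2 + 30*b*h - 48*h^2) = (b - 5*h)/(b - 3)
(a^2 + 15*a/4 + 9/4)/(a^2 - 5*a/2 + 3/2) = (4*a^2 + 15*a + 9)/(2*(2*a^2 - 5*a + 3))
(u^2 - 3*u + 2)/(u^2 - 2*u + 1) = (u - 2)/(u - 1)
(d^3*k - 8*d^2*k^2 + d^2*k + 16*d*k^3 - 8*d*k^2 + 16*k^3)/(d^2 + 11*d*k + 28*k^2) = k*(d^3 - 8*d^2*k + d^2 + 16*d*k^2 - 8*d*k + 16*k^2)/(d^2 + 11*d*k + 28*k^2)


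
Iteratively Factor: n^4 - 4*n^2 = (n - 2)*(n^3 + 2*n^2) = n*(n - 2)*(n^2 + 2*n) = n*(n - 2)*(n + 2)*(n)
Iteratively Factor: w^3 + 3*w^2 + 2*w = (w)*(w^2 + 3*w + 2) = w*(w + 1)*(w + 2)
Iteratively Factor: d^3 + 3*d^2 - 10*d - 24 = (d + 4)*(d^2 - d - 6) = (d + 2)*(d + 4)*(d - 3)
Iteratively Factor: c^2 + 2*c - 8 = (c + 4)*(c - 2)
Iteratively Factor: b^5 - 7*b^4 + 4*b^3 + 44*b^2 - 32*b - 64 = (b - 2)*(b^4 - 5*b^3 - 6*b^2 + 32*b + 32) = (b - 4)*(b - 2)*(b^3 - b^2 - 10*b - 8) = (b - 4)^2*(b - 2)*(b^2 + 3*b + 2) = (b - 4)^2*(b - 2)*(b + 1)*(b + 2)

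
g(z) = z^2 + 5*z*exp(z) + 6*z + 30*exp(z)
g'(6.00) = 26240.87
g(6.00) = 24277.73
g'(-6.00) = -5.99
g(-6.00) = 0.00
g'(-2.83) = 1.57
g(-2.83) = -8.04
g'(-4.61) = -3.10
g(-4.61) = -6.34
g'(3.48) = 1713.85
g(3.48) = 1571.58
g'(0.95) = 110.68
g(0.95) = 96.46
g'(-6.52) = -7.04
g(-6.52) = 3.39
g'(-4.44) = -2.73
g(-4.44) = -6.83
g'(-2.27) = 3.90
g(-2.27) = -6.54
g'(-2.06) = 5.03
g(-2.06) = -5.61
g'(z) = 5*z*exp(z) + 2*z + 35*exp(z) + 6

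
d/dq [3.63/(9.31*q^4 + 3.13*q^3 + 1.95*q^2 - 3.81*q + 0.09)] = (-135.1812*q^3 - 34.0857*q^2 - 14.157*q + 13.8303)/(9.31*q^4 + 3.13*q^3 + 1.95*q^2 - 3.81*q + 0.09)^2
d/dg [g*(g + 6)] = 2*g + 6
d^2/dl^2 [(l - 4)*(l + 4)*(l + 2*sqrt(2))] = 6*l + 4*sqrt(2)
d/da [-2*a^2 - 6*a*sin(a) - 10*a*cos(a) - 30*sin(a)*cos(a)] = 10*a*sin(a) - 6*a*cos(a) - 4*a - 6*sin(a) - 10*cos(a) - 30*cos(2*a)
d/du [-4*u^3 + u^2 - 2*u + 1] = -12*u^2 + 2*u - 2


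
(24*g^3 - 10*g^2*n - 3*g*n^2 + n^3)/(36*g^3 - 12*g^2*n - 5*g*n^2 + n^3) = (4*g - n)/(6*g - n)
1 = 1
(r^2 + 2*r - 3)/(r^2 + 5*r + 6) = (r - 1)/(r + 2)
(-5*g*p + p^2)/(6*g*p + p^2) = (-5*g + p)/(6*g + p)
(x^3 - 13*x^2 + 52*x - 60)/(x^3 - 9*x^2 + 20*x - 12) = (x - 5)/(x - 1)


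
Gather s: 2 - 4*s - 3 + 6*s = 2*s - 1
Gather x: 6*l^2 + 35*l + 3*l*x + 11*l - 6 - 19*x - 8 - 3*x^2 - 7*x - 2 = 6*l^2 + 46*l - 3*x^2 + x*(3*l - 26) - 16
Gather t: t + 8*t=9*t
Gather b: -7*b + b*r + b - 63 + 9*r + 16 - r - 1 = b*(r - 6) + 8*r - 48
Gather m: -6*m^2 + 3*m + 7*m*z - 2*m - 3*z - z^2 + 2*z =-6*m^2 + m*(7*z + 1) - z^2 - z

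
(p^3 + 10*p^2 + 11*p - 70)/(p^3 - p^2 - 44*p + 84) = (p + 5)/(p - 6)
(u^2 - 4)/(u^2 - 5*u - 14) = (u - 2)/(u - 7)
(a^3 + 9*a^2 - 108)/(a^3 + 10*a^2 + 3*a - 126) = (a + 6)/(a + 7)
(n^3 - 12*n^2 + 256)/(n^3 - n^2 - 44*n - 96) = (n - 8)/(n + 3)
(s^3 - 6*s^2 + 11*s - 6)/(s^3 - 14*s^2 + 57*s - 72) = (s^2 - 3*s + 2)/(s^2 - 11*s + 24)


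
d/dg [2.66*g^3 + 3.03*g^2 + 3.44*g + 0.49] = 7.98*g^2 + 6.06*g + 3.44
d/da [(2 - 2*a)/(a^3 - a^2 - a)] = 2*(2*a^3 - 4*a^2 + 2*a + 1)/(a^2*(a^4 - 2*a^3 - a^2 + 2*a + 1))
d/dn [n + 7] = 1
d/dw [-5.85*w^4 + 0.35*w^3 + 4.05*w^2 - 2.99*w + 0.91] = -23.4*w^3 + 1.05*w^2 + 8.1*w - 2.99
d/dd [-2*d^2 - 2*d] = -4*d - 2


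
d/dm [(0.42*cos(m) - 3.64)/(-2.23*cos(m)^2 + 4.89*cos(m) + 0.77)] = (-0.9366*cos(m)^2 + 16.2344*cos(m) - 18.123)*sin(m)/(4.9729*cos(m)^4 - 21.8094*cos(m)^3 + 20.4779*cos(m)^2 + 7.5306*cos(m) + 0.5929)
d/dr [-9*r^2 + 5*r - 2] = 5 - 18*r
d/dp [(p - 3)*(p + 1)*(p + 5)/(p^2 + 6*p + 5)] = 1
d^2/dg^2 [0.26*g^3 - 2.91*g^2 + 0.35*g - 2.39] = 1.56*g - 5.82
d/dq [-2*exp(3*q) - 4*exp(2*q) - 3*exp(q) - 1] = (-6*exp(2*q) - 8*exp(q) - 3)*exp(q)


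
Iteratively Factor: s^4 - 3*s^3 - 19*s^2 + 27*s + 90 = (s - 3)*(s^3 - 19*s - 30) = (s - 5)*(s - 3)*(s^2 + 5*s + 6) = (s - 5)*(s - 3)*(s + 3)*(s + 2)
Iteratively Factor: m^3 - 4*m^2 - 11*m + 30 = (m - 5)*(m^2 + m - 6) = (m - 5)*(m + 3)*(m - 2)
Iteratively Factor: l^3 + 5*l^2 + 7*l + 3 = (l + 1)*(l^2 + 4*l + 3) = (l + 1)*(l + 3)*(l + 1)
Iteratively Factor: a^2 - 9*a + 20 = (a - 4)*(a - 5)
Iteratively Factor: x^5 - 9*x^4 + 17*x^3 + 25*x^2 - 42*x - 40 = (x - 2)*(x^4 - 7*x^3 + 3*x^2 + 31*x + 20) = (x - 4)*(x - 2)*(x^3 - 3*x^2 - 9*x - 5) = (x - 4)*(x - 2)*(x + 1)*(x^2 - 4*x - 5) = (x - 5)*(x - 4)*(x - 2)*(x + 1)*(x + 1)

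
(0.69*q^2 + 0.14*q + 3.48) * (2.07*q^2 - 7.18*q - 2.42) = 1.4283*q^4 - 4.6644*q^3 + 4.5286*q^2 - 25.3252*q - 8.4216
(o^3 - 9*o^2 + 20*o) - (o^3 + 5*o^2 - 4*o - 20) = -14*o^2 + 24*o + 20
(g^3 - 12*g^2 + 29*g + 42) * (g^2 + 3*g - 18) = g^5 - 9*g^4 - 25*g^3 + 345*g^2 - 396*g - 756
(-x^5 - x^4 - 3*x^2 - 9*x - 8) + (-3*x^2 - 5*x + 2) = -x^5 - x^4 - 6*x^2 - 14*x - 6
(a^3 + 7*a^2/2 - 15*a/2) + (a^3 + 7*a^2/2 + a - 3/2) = 2*a^3 + 7*a^2 - 13*a/2 - 3/2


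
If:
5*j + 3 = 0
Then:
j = -3/5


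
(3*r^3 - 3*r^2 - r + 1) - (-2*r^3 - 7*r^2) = 5*r^3 + 4*r^2 - r + 1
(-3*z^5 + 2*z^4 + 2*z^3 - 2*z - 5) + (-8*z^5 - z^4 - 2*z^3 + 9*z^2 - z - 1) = -11*z^5 + z^4 + 9*z^2 - 3*z - 6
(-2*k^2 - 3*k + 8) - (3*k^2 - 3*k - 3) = 11 - 5*k^2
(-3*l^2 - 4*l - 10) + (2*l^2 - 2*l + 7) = -l^2 - 6*l - 3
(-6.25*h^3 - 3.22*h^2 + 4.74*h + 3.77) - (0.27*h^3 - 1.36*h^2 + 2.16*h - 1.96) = -6.52*h^3 - 1.86*h^2 + 2.58*h + 5.73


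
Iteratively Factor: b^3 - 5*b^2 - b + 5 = (b - 1)*(b^2 - 4*b - 5) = (b - 1)*(b + 1)*(b - 5)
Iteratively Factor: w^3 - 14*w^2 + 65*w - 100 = (w - 5)*(w^2 - 9*w + 20) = (w - 5)*(w - 4)*(w - 5)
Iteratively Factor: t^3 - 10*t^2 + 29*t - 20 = (t - 5)*(t^2 - 5*t + 4) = (t - 5)*(t - 1)*(t - 4)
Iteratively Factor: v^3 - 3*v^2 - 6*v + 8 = (v - 4)*(v^2 + v - 2) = (v - 4)*(v - 1)*(v + 2)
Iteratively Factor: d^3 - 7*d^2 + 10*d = (d)*(d^2 - 7*d + 10) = d*(d - 2)*(d - 5)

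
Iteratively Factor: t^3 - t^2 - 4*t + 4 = (t + 2)*(t^2 - 3*t + 2) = (t - 2)*(t + 2)*(t - 1)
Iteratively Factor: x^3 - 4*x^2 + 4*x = (x)*(x^2 - 4*x + 4) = x*(x - 2)*(x - 2)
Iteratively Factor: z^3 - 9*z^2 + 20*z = (z - 4)*(z^2 - 5*z) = (z - 5)*(z - 4)*(z)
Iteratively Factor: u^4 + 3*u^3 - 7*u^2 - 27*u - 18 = (u + 2)*(u^3 + u^2 - 9*u - 9) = (u + 2)*(u + 3)*(u^2 - 2*u - 3) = (u - 3)*(u + 2)*(u + 3)*(u + 1)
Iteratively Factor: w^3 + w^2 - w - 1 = (w - 1)*(w^2 + 2*w + 1) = (w - 1)*(w + 1)*(w + 1)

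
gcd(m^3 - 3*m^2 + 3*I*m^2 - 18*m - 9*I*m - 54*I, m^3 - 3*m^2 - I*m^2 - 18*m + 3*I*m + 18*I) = m^2 - 3*m - 18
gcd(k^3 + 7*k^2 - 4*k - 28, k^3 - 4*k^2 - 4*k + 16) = k^2 - 4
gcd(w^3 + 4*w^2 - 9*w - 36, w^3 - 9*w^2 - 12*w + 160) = w + 4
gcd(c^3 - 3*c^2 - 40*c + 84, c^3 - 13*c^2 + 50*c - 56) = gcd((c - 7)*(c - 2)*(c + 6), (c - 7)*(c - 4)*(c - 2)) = c^2 - 9*c + 14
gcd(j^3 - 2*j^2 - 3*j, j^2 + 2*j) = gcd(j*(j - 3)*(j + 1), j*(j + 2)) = j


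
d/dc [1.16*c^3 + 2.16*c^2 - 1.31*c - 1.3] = 3.48*c^2 + 4.32*c - 1.31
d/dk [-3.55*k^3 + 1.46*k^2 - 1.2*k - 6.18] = -10.65*k^2 + 2.92*k - 1.2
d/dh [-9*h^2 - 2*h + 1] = -18*h - 2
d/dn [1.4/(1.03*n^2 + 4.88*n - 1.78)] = (-2.884*n - 6.832)/(1.03*n^2 + 4.88*n - 1.78)^2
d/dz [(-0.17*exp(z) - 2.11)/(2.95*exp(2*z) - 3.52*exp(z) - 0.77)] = (0.5015*exp(2*z) + 12.449*exp(z) - 7.2963)*exp(z)/(8.7025*exp(4*z) - 20.768*exp(3*z) + 7.8474*exp(2*z) + 5.4208*exp(z) + 0.5929)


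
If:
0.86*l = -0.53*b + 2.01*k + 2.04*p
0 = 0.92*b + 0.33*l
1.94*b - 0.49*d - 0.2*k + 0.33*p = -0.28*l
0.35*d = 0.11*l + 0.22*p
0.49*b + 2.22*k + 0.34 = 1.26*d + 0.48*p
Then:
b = -0.01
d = 0.07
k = -0.09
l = 0.03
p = 0.10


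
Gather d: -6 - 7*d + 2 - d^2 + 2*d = -d^2 - 5*d - 4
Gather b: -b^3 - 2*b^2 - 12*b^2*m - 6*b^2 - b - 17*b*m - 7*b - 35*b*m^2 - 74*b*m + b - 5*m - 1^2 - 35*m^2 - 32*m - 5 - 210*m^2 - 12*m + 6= -b^3 + b^2*(-12*m - 8) + b*(-35*m^2 - 91*m - 7) - 245*m^2 - 49*m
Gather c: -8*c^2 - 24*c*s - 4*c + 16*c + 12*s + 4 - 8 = -8*c^2 + c*(12 - 24*s) + 12*s - 4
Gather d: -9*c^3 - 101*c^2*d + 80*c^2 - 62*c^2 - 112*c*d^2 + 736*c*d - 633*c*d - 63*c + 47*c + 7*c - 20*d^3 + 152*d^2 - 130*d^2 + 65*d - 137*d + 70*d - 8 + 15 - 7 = -9*c^3 + 18*c^2 - 9*c - 20*d^3 + d^2*(22 - 112*c) + d*(-101*c^2 + 103*c - 2)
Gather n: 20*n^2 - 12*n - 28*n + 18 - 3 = 20*n^2 - 40*n + 15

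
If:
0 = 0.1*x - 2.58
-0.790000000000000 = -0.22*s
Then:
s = 3.59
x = 25.80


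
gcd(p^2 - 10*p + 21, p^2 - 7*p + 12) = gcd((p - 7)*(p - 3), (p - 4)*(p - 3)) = p - 3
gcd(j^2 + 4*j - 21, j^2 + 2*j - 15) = j - 3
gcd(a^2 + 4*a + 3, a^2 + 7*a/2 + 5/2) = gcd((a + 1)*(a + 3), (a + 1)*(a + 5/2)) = a + 1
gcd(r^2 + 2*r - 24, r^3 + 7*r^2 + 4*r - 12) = r + 6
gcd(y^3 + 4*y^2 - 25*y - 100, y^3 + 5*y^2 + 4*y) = y + 4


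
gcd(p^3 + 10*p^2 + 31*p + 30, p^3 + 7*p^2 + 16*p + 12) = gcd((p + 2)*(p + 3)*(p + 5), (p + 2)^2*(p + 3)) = p^2 + 5*p + 6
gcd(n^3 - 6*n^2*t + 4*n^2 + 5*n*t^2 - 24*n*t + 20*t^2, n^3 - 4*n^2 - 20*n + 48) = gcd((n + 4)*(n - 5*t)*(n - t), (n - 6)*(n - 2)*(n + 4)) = n + 4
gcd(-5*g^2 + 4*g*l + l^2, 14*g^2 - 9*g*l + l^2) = 1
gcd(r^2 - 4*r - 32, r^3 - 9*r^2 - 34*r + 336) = r - 8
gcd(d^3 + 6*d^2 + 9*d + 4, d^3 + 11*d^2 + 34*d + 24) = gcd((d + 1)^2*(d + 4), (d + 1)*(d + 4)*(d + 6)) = d^2 + 5*d + 4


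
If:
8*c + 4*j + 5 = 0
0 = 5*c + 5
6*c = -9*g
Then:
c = -1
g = 2/3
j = 3/4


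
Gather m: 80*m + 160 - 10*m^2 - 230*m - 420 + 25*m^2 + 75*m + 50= 15*m^2 - 75*m - 210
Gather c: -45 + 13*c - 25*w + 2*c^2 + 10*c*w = 2*c^2 + c*(10*w + 13) - 25*w - 45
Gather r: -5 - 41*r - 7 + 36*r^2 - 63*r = 36*r^2 - 104*r - 12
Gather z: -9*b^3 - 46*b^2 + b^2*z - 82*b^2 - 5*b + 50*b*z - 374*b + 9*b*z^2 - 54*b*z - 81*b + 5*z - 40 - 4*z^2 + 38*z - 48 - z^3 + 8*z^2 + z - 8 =-9*b^3 - 128*b^2 - 460*b - z^3 + z^2*(9*b + 4) + z*(b^2 - 4*b + 44) - 96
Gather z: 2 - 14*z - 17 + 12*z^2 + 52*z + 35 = 12*z^2 + 38*z + 20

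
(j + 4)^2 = j^2 + 8*j + 16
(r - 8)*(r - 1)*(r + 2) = r^3 - 7*r^2 - 10*r + 16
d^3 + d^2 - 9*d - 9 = (d - 3)*(d + 1)*(d + 3)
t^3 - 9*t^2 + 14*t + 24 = (t - 6)*(t - 4)*(t + 1)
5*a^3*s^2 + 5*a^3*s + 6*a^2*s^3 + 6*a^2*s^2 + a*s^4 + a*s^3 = s*(a + s)*(5*a + s)*(a*s + a)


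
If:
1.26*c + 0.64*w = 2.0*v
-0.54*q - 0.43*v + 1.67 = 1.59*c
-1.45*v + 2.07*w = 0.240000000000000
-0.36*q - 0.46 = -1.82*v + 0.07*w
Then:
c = 0.54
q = 1.10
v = 0.49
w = 0.46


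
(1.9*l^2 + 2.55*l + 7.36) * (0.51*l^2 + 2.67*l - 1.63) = 0.969*l^4 + 6.3735*l^3 + 7.4651*l^2 + 15.4947*l - 11.9968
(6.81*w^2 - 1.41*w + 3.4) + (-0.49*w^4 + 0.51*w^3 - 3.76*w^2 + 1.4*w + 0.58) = -0.49*w^4 + 0.51*w^3 + 3.05*w^2 - 0.01*w + 3.98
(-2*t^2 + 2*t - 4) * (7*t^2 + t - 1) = -14*t^4 + 12*t^3 - 24*t^2 - 6*t + 4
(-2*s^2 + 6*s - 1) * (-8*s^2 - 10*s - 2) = 16*s^4 - 28*s^3 - 48*s^2 - 2*s + 2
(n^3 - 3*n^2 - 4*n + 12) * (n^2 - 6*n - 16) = n^5 - 9*n^4 - 2*n^3 + 84*n^2 - 8*n - 192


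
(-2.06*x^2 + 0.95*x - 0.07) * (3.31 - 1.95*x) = 4.017*x^3 - 8.6711*x^2 + 3.281*x - 0.2317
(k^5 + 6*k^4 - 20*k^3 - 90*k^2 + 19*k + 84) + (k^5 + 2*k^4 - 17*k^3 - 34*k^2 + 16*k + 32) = 2*k^5 + 8*k^4 - 37*k^3 - 124*k^2 + 35*k + 116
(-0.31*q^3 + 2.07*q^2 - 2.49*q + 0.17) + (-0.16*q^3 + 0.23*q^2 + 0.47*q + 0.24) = -0.47*q^3 + 2.3*q^2 - 2.02*q + 0.41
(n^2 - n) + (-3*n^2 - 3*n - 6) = -2*n^2 - 4*n - 6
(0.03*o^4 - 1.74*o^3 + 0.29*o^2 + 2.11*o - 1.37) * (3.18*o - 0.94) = 0.0954*o^5 - 5.5614*o^4 + 2.5578*o^3 + 6.4372*o^2 - 6.34*o + 1.2878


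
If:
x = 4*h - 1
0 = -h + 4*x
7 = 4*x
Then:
No Solution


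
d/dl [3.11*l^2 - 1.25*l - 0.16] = 6.22*l - 1.25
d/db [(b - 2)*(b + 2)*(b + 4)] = 3*b^2 + 8*b - 4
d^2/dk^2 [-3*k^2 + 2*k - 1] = -6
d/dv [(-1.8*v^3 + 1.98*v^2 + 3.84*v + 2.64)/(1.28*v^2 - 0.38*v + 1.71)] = (-2.304*v^4 + 1.368*v^3 - 14.9016*v^2 + 0.0131999999999985*v + 7.5696)/(1.6384*v^4 - 0.9728*v^3 + 4.522*v^2 - 1.2996*v + 2.9241)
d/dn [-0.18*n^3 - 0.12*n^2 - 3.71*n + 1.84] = -0.54*n^2 - 0.24*n - 3.71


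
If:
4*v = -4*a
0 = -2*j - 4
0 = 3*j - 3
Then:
No Solution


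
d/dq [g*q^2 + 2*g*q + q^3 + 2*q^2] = 2*g*q + 2*g + 3*q^2 + 4*q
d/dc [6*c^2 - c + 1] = 12*c - 1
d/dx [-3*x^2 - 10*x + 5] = -6*x - 10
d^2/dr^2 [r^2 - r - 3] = 2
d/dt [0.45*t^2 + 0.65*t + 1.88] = 0.9*t + 0.65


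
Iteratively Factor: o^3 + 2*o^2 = (o)*(o^2 + 2*o) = o*(o + 2)*(o)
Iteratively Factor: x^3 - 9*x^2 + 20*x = (x - 4)*(x^2 - 5*x) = x*(x - 4)*(x - 5)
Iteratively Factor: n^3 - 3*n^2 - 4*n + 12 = (n - 3)*(n^2 - 4) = (n - 3)*(n + 2)*(n - 2)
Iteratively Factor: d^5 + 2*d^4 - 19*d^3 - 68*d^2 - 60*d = (d + 2)*(d^4 - 19*d^2 - 30*d) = (d - 5)*(d + 2)*(d^3 + 5*d^2 + 6*d) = (d - 5)*(d + 2)^2*(d^2 + 3*d) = d*(d - 5)*(d + 2)^2*(d + 3)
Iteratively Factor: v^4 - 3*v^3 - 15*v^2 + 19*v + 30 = (v - 2)*(v^3 - v^2 - 17*v - 15) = (v - 2)*(v + 1)*(v^2 - 2*v - 15) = (v - 5)*(v - 2)*(v + 1)*(v + 3)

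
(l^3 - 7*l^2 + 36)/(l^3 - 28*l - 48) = (l - 3)/(l + 4)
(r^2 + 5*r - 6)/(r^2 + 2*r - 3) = (r + 6)/(r + 3)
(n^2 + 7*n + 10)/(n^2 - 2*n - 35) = (n + 2)/(n - 7)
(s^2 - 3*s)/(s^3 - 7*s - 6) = s/(s^2 + 3*s + 2)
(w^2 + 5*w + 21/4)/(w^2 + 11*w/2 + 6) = (w + 7/2)/(w + 4)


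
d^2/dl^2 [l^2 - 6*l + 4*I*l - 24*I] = 2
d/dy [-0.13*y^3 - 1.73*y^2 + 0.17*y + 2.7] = -0.39*y^2 - 3.46*y + 0.17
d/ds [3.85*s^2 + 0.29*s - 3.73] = 7.7*s + 0.29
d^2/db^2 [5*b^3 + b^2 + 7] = 30*b + 2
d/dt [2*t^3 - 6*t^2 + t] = 6*t^2 - 12*t + 1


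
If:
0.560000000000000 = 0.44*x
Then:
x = 1.27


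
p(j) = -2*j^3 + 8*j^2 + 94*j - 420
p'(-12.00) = -962.00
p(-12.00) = 3060.00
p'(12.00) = -578.00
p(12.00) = -1596.00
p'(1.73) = 103.72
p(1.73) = -243.79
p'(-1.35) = 61.46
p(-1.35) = -527.40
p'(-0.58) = 82.70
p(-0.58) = -471.44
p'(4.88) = 29.19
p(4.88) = -3.19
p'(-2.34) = 23.71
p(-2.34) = -570.53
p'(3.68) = 71.63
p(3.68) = -65.41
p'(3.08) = 86.36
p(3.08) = -113.03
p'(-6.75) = -287.38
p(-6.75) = -74.91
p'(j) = -6*j^2 + 16*j + 94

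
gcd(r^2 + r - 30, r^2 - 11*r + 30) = r - 5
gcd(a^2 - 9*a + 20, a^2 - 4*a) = a - 4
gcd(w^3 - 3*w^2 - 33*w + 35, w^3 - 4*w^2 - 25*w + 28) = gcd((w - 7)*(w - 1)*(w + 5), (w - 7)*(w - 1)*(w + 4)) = w^2 - 8*w + 7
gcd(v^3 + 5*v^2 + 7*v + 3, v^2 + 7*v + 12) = v + 3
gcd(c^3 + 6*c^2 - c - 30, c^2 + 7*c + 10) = c + 5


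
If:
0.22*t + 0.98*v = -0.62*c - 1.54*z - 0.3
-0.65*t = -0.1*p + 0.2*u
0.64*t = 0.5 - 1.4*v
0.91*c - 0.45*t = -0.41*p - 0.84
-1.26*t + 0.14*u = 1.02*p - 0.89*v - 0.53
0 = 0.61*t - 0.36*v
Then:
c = -1.08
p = 0.52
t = 0.17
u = -0.28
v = 0.28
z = 0.04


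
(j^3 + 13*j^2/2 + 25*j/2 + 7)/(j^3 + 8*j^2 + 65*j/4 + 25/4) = 2*(2*j^3 + 13*j^2 + 25*j + 14)/(4*j^3 + 32*j^2 + 65*j + 25)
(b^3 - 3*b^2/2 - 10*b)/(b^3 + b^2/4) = 2*(2*b^2 - 3*b - 20)/(b*(4*b + 1))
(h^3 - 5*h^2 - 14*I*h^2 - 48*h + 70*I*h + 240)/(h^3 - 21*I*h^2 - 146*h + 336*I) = (h - 5)/(h - 7*I)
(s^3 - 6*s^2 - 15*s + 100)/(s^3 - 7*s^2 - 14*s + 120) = (s - 5)/(s - 6)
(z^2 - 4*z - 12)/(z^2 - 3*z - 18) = (z + 2)/(z + 3)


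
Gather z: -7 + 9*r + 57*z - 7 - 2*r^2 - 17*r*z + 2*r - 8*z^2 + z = -2*r^2 + 11*r - 8*z^2 + z*(58 - 17*r) - 14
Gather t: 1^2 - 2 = -1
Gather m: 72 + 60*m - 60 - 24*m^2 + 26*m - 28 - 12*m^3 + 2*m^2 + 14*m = -12*m^3 - 22*m^2 + 100*m - 16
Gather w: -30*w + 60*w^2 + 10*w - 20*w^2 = 40*w^2 - 20*w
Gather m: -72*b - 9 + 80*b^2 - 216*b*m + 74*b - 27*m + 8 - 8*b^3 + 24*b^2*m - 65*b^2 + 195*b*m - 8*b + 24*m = -8*b^3 + 15*b^2 - 6*b + m*(24*b^2 - 21*b - 3) - 1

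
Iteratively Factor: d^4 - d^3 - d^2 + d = (d - 1)*(d^3 - d) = (d - 1)^2*(d^2 + d) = (d - 1)^2*(d + 1)*(d)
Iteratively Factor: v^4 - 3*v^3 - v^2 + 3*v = (v + 1)*(v^3 - 4*v^2 + 3*v) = v*(v + 1)*(v^2 - 4*v + 3) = v*(v - 1)*(v + 1)*(v - 3)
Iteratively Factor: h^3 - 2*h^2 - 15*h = (h + 3)*(h^2 - 5*h) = h*(h + 3)*(h - 5)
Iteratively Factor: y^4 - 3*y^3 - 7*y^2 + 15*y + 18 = (y + 1)*(y^3 - 4*y^2 - 3*y + 18) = (y - 3)*(y + 1)*(y^2 - y - 6) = (y - 3)^2*(y + 1)*(y + 2)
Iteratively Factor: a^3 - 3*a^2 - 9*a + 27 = (a - 3)*(a^2 - 9) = (a - 3)*(a + 3)*(a - 3)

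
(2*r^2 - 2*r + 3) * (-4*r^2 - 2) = -8*r^4 + 8*r^3 - 16*r^2 + 4*r - 6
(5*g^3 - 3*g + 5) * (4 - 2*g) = -10*g^4 + 20*g^3 + 6*g^2 - 22*g + 20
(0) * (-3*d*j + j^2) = 0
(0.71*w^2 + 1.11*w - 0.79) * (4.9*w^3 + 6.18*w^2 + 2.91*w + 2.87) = 3.479*w^5 + 9.8268*w^4 + 5.0549*w^3 + 0.385600000000001*w^2 + 0.8868*w - 2.2673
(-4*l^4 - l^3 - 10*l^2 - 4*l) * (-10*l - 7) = 40*l^5 + 38*l^4 + 107*l^3 + 110*l^2 + 28*l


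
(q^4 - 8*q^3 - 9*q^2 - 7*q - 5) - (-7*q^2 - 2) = q^4 - 8*q^3 - 2*q^2 - 7*q - 3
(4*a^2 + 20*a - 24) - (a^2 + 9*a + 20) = 3*a^2 + 11*a - 44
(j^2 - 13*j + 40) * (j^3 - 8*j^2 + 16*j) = j^5 - 21*j^4 + 160*j^3 - 528*j^2 + 640*j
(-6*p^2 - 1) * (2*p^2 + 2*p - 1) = -12*p^4 - 12*p^3 + 4*p^2 - 2*p + 1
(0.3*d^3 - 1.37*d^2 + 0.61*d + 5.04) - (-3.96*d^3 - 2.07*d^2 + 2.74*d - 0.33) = 4.26*d^3 + 0.7*d^2 - 2.13*d + 5.37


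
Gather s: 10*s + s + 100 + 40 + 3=11*s + 143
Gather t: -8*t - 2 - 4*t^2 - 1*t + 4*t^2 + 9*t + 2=0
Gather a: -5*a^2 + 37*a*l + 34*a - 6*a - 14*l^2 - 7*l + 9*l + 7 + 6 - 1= -5*a^2 + a*(37*l + 28) - 14*l^2 + 2*l + 12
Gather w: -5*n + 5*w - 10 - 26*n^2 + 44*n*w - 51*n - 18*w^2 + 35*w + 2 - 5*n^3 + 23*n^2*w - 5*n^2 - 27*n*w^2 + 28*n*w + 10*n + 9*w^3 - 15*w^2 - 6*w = -5*n^3 - 31*n^2 - 46*n + 9*w^3 + w^2*(-27*n - 33) + w*(23*n^2 + 72*n + 34) - 8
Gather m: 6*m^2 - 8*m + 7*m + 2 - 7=6*m^2 - m - 5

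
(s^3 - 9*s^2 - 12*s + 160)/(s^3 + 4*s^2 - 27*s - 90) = (s^2 - 4*s - 32)/(s^2 + 9*s + 18)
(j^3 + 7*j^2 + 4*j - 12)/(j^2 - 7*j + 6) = (j^2 + 8*j + 12)/(j - 6)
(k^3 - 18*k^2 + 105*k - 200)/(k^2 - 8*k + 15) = (k^2 - 13*k + 40)/(k - 3)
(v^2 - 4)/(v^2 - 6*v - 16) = (v - 2)/(v - 8)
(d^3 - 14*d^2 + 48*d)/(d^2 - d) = (d^2 - 14*d + 48)/(d - 1)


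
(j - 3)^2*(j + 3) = j^3 - 3*j^2 - 9*j + 27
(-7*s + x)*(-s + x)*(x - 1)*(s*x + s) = 7*s^3*x^2 - 7*s^3 - 8*s^2*x^3 + 8*s^2*x + s*x^4 - s*x^2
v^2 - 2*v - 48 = (v - 8)*(v + 6)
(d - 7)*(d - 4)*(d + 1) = d^3 - 10*d^2 + 17*d + 28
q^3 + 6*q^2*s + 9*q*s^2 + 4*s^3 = (q + s)^2*(q + 4*s)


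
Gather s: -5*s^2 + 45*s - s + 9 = -5*s^2 + 44*s + 9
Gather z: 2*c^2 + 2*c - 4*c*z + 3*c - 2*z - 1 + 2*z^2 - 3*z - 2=2*c^2 + 5*c + 2*z^2 + z*(-4*c - 5) - 3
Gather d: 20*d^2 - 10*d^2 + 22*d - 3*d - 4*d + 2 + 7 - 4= 10*d^2 + 15*d + 5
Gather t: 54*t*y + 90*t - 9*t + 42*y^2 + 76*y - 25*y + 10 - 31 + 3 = t*(54*y + 81) + 42*y^2 + 51*y - 18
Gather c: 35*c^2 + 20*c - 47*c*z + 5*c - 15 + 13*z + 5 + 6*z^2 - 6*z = 35*c^2 + c*(25 - 47*z) + 6*z^2 + 7*z - 10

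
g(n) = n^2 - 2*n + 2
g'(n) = 2*n - 2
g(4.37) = 12.36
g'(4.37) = 6.74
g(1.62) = 1.38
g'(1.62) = 1.24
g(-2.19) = 11.18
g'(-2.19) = -6.38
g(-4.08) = 26.81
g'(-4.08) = -10.16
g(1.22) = 1.05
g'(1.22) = 0.44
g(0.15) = 1.72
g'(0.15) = -1.70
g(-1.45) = 7.00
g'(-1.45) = -4.90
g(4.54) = 13.53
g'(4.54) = 7.08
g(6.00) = 26.00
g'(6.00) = 10.00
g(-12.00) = 170.00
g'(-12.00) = -26.00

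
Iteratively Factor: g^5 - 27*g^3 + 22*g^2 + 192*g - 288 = (g - 3)*(g^4 + 3*g^3 - 18*g^2 - 32*g + 96) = (g - 3)*(g + 4)*(g^3 - g^2 - 14*g + 24) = (g - 3)^2*(g + 4)*(g^2 + 2*g - 8) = (g - 3)^2*(g + 4)^2*(g - 2)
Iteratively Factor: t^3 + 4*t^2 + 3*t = (t + 1)*(t^2 + 3*t) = t*(t + 1)*(t + 3)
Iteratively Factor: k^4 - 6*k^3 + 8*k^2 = (k - 2)*(k^3 - 4*k^2) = (k - 4)*(k - 2)*(k^2) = k*(k - 4)*(k - 2)*(k)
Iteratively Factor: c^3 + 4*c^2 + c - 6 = (c + 2)*(c^2 + 2*c - 3) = (c + 2)*(c + 3)*(c - 1)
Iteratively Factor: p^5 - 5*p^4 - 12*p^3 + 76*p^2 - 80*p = (p - 2)*(p^4 - 3*p^3 - 18*p^2 + 40*p) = (p - 2)*(p + 4)*(p^3 - 7*p^2 + 10*p) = (p - 2)^2*(p + 4)*(p^2 - 5*p) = (p - 5)*(p - 2)^2*(p + 4)*(p)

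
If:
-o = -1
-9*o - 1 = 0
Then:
No Solution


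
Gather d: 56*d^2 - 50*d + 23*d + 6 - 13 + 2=56*d^2 - 27*d - 5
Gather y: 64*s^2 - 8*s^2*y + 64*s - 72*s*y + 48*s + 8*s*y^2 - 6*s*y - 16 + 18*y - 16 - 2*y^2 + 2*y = 64*s^2 + 112*s + y^2*(8*s - 2) + y*(-8*s^2 - 78*s + 20) - 32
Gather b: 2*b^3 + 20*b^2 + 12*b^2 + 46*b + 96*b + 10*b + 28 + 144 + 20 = 2*b^3 + 32*b^2 + 152*b + 192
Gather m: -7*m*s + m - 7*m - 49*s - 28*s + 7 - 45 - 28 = m*(-7*s - 6) - 77*s - 66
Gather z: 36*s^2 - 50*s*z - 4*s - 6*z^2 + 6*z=36*s^2 - 4*s - 6*z^2 + z*(6 - 50*s)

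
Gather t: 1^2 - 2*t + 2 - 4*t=3 - 6*t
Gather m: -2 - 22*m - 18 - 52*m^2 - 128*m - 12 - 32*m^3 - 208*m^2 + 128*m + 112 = -32*m^3 - 260*m^2 - 22*m + 80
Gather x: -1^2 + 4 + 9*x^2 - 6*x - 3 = 9*x^2 - 6*x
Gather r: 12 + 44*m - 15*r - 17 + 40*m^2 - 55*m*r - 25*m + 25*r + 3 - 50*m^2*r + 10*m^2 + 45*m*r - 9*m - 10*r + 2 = 50*m^2 + 10*m + r*(-50*m^2 - 10*m)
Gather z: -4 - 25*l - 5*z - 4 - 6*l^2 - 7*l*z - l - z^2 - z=-6*l^2 - 26*l - z^2 + z*(-7*l - 6) - 8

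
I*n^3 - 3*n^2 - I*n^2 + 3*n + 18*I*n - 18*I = (n - 3*I)*(n + 6*I)*(I*n - I)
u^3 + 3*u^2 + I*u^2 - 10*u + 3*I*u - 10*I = (u - 2)*(u + 5)*(u + I)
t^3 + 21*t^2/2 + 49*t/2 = t*(t + 7/2)*(t + 7)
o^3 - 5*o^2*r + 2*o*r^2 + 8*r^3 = (o - 4*r)*(o - 2*r)*(o + r)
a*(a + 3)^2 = a^3 + 6*a^2 + 9*a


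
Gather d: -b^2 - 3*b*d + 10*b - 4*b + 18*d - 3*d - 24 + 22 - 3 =-b^2 + 6*b + d*(15 - 3*b) - 5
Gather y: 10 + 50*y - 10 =50*y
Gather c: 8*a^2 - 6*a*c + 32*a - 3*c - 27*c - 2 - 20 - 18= 8*a^2 + 32*a + c*(-6*a - 30) - 40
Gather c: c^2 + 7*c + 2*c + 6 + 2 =c^2 + 9*c + 8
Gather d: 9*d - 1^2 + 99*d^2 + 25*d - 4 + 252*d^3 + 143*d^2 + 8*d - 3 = 252*d^3 + 242*d^2 + 42*d - 8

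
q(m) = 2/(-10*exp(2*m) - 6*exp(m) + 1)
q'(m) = 2*(20*exp(2*m) + 6*exp(m))/(-10*exp(2*m) - 6*exp(m) + 1)^2 = (40*exp(m) + 12)*exp(m)/(10*exp(2*m) + 6*exp(m) - 1)^2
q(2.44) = -0.00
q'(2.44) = 0.00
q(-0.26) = -0.21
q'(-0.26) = 0.36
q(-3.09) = 2.83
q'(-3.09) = 1.26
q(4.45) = -0.00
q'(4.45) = 0.00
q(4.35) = -0.00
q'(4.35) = 0.00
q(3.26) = -0.00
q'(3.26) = 0.00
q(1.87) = -0.00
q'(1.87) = 0.01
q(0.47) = -0.06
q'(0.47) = 0.10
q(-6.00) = 2.03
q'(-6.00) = 0.03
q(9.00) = 0.00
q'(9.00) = 0.00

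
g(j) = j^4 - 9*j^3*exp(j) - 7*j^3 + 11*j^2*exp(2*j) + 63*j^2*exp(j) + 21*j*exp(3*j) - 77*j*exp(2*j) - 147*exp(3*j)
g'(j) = -9*j^3*exp(j) + 4*j^3 + 22*j^2*exp(2*j) + 36*j^2*exp(j) - 21*j^2 + 63*j*exp(3*j) - 132*j*exp(2*j) + 126*j*exp(j) - 420*exp(3*j) - 77*exp(2*j)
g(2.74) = -358724.67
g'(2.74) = -977904.89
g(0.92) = -2293.26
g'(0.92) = -6517.32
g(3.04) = -810864.66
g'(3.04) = -2198011.91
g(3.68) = -4540154.12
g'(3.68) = -12122109.95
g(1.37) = -8159.92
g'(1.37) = -22865.97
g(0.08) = -191.46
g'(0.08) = -619.07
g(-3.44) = 461.04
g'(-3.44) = -399.19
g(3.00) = -727511.94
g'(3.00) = -1973617.04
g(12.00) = 452696794213058787.14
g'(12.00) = 1448613717496402725.62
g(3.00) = -727511.94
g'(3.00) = -1973617.04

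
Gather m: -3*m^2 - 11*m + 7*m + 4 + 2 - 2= -3*m^2 - 4*m + 4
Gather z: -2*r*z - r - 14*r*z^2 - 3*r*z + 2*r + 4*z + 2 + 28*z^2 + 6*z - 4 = r + z^2*(28 - 14*r) + z*(10 - 5*r) - 2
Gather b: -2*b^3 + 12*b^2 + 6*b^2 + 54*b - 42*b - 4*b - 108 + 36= -2*b^3 + 18*b^2 + 8*b - 72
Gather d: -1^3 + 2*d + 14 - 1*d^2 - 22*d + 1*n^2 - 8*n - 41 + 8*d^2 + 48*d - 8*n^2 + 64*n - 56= 7*d^2 + 28*d - 7*n^2 + 56*n - 84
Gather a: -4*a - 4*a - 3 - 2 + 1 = -8*a - 4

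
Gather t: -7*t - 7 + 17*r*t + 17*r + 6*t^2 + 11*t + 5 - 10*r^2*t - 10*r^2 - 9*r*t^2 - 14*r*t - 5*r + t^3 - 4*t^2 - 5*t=-10*r^2 + 12*r + t^3 + t^2*(2 - 9*r) + t*(-10*r^2 + 3*r - 1) - 2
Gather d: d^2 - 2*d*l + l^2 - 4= d^2 - 2*d*l + l^2 - 4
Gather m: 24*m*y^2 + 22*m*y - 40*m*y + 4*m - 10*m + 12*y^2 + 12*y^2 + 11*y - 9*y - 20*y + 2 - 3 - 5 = m*(24*y^2 - 18*y - 6) + 24*y^2 - 18*y - 6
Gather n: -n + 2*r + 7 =-n + 2*r + 7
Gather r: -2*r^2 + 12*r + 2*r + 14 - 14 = -2*r^2 + 14*r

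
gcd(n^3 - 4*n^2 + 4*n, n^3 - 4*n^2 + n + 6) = n - 2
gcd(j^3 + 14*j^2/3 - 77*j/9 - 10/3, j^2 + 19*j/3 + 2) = j^2 + 19*j/3 + 2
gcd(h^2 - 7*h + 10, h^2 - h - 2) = h - 2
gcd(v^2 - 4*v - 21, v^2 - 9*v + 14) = v - 7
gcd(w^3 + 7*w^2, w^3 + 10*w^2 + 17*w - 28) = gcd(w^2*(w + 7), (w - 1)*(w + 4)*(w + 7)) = w + 7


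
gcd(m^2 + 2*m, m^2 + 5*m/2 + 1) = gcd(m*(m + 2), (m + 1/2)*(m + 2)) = m + 2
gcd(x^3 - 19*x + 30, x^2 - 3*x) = x - 3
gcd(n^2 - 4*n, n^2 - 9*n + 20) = n - 4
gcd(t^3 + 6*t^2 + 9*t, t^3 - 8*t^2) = t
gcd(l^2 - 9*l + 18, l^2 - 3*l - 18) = l - 6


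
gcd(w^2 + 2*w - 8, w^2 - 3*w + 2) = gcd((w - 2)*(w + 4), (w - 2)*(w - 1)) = w - 2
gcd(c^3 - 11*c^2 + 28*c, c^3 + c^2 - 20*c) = c^2 - 4*c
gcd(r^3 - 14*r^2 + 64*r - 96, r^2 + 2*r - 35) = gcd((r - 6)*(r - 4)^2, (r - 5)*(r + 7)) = 1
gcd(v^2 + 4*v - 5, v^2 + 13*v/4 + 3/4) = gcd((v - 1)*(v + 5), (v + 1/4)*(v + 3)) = 1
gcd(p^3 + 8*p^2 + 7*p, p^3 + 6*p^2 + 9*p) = p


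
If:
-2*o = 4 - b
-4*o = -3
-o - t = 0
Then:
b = 11/2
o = 3/4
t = -3/4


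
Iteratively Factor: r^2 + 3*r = (r)*(r + 3)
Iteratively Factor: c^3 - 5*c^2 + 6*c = (c)*(c^2 - 5*c + 6) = c*(c - 3)*(c - 2)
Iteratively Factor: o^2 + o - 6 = (o + 3)*(o - 2)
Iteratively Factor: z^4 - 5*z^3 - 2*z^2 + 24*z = (z + 2)*(z^3 - 7*z^2 + 12*z) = z*(z + 2)*(z^2 - 7*z + 12) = z*(z - 4)*(z + 2)*(z - 3)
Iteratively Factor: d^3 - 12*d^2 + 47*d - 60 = (d - 4)*(d^2 - 8*d + 15) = (d - 4)*(d - 3)*(d - 5)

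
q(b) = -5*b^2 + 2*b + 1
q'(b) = 2 - 10*b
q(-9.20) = -440.60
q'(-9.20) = 94.00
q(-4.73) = -120.32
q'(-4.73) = 49.30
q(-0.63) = -2.24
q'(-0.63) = 8.30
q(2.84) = -33.65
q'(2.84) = -26.40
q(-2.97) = -49.04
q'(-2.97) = 31.70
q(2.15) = -17.81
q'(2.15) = -19.50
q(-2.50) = -35.25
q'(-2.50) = 27.00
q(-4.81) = -124.30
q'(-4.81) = 50.10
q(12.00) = -695.00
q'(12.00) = -118.00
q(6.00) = -167.00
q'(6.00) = -58.00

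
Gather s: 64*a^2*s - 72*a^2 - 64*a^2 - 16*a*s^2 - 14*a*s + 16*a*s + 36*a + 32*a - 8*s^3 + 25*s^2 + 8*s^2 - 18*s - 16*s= -136*a^2 + 68*a - 8*s^3 + s^2*(33 - 16*a) + s*(64*a^2 + 2*a - 34)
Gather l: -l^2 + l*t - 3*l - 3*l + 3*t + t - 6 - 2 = -l^2 + l*(t - 6) + 4*t - 8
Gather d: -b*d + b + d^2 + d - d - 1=-b*d + b + d^2 - 1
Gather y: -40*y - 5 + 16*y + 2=-24*y - 3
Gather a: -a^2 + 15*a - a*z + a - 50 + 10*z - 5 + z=-a^2 + a*(16 - z) + 11*z - 55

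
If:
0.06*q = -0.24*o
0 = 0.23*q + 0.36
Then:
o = 0.39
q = -1.57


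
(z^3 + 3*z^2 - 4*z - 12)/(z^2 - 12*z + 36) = (z^3 + 3*z^2 - 4*z - 12)/(z^2 - 12*z + 36)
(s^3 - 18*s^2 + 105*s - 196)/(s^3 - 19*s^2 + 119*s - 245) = (s - 4)/(s - 5)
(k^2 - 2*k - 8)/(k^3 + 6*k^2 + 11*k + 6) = (k - 4)/(k^2 + 4*k + 3)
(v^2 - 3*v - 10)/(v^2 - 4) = (v - 5)/(v - 2)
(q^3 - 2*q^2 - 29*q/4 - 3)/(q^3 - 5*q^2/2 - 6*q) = (q + 1/2)/q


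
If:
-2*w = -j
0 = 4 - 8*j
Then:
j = 1/2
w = 1/4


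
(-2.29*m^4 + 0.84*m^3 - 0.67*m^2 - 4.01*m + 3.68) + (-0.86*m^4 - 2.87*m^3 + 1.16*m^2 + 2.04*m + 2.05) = -3.15*m^4 - 2.03*m^3 + 0.49*m^2 - 1.97*m + 5.73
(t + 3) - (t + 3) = 0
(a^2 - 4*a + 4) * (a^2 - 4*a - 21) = a^4 - 8*a^3 - a^2 + 68*a - 84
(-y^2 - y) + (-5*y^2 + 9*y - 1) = -6*y^2 + 8*y - 1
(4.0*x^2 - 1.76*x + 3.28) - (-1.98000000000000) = 4.0*x^2 - 1.76*x + 5.26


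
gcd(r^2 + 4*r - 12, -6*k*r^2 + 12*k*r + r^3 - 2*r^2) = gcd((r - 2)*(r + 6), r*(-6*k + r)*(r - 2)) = r - 2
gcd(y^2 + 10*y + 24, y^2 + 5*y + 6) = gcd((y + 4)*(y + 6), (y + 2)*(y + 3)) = 1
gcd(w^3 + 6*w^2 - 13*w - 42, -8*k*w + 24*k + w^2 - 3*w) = w - 3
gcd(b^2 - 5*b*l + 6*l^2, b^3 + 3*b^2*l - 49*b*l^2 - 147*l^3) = 1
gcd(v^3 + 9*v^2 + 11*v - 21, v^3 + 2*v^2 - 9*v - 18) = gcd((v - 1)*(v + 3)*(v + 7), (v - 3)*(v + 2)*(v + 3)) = v + 3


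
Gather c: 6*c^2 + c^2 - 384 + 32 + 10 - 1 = 7*c^2 - 343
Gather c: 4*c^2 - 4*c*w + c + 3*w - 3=4*c^2 + c*(1 - 4*w) + 3*w - 3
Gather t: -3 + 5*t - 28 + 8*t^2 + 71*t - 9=8*t^2 + 76*t - 40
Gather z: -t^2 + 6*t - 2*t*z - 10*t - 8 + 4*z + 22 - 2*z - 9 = -t^2 - 4*t + z*(2 - 2*t) + 5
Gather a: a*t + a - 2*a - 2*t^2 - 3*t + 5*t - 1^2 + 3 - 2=a*(t - 1) - 2*t^2 + 2*t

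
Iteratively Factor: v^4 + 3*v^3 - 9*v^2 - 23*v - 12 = (v - 3)*(v^3 + 6*v^2 + 9*v + 4) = (v - 3)*(v + 1)*(v^2 + 5*v + 4) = (v - 3)*(v + 1)*(v + 4)*(v + 1)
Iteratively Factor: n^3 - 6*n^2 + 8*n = (n - 2)*(n^2 - 4*n) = (n - 4)*(n - 2)*(n)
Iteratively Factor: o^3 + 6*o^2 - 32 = (o - 2)*(o^2 + 8*o + 16) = (o - 2)*(o + 4)*(o + 4)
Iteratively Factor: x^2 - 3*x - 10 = (x - 5)*(x + 2)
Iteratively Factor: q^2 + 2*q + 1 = (q + 1)*(q + 1)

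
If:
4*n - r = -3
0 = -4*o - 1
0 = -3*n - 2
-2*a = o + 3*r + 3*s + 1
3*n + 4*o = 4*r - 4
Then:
No Solution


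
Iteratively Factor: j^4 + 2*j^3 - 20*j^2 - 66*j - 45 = (j + 1)*(j^3 + j^2 - 21*j - 45) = (j + 1)*(j + 3)*(j^2 - 2*j - 15) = (j - 5)*(j + 1)*(j + 3)*(j + 3)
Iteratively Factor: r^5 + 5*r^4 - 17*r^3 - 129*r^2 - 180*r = (r + 4)*(r^4 + r^3 - 21*r^2 - 45*r) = r*(r + 4)*(r^3 + r^2 - 21*r - 45) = r*(r + 3)*(r + 4)*(r^2 - 2*r - 15) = r*(r + 3)^2*(r + 4)*(r - 5)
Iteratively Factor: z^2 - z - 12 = (z + 3)*(z - 4)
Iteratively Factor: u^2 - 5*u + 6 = (u - 3)*(u - 2)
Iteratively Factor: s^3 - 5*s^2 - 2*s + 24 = (s - 3)*(s^2 - 2*s - 8) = (s - 4)*(s - 3)*(s + 2)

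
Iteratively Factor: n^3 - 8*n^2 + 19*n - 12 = (n - 3)*(n^2 - 5*n + 4) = (n - 4)*(n - 3)*(n - 1)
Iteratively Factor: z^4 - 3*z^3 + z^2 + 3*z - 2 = (z + 1)*(z^3 - 4*z^2 + 5*z - 2) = (z - 2)*(z + 1)*(z^2 - 2*z + 1) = (z - 2)*(z - 1)*(z + 1)*(z - 1)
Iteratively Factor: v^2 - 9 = (v + 3)*(v - 3)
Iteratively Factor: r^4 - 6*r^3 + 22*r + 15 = (r + 1)*(r^3 - 7*r^2 + 7*r + 15) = (r + 1)^2*(r^2 - 8*r + 15) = (r - 3)*(r + 1)^2*(r - 5)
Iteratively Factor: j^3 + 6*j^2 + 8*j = (j + 4)*(j^2 + 2*j) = j*(j + 4)*(j + 2)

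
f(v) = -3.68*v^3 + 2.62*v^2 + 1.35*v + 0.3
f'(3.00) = -82.29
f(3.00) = -71.43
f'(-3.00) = -113.73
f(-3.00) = 119.19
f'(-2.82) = -101.22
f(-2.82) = 99.86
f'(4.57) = -205.27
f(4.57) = -290.05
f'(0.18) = 1.94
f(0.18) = 0.61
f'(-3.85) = -182.46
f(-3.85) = 243.94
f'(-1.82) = -44.76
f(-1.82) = 28.71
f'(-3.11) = -121.73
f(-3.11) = 132.14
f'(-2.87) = -104.62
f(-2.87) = 105.00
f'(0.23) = 1.97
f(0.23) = 0.70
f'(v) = -11.04*v^2 + 5.24*v + 1.35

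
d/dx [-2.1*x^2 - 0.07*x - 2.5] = -4.2*x - 0.07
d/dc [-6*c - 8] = -6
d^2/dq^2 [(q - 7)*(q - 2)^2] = 6*q - 22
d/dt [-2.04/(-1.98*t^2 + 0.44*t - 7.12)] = (0.8976 - 8.0784*t)/(1.98*t^2 - 0.44*t + 7.12)^2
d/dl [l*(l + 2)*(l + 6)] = 3*l^2 + 16*l + 12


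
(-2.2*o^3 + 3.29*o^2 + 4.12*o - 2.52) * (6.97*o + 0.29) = -15.334*o^4 + 22.2933*o^3 + 29.6705*o^2 - 16.3696*o - 0.7308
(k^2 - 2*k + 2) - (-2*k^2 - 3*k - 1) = 3*k^2 + k + 3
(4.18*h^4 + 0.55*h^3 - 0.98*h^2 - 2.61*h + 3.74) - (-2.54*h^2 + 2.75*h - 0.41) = 4.18*h^4 + 0.55*h^3 + 1.56*h^2 - 5.36*h + 4.15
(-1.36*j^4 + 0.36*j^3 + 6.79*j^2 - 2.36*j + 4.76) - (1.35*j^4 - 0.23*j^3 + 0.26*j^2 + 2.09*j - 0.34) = -2.71*j^4 + 0.59*j^3 + 6.53*j^2 - 4.45*j + 5.1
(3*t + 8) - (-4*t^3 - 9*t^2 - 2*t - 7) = 4*t^3 + 9*t^2 + 5*t + 15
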